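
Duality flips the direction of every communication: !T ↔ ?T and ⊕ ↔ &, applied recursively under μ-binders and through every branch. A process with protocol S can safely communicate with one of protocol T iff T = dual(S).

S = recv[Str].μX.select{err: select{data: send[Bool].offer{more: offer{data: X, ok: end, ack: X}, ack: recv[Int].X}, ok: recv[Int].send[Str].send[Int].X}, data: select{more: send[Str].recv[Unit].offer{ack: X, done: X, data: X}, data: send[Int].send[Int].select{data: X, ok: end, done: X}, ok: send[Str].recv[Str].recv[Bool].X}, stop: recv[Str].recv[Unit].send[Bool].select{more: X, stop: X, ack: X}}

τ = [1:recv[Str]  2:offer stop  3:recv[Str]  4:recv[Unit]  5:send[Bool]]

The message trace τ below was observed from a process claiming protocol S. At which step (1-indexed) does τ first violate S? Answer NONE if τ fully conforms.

2

step 1: recv[Str]  match  residual = μX.…
step 2: got offer stop, protocol expects select err or select data or select stop  ✗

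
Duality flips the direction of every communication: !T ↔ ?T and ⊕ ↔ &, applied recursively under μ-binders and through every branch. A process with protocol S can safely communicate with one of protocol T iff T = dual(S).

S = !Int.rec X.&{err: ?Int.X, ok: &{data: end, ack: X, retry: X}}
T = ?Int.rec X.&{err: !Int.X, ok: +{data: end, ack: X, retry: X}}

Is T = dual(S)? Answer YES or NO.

NO

!Int vs ?Int  ✓
  rec X vs rec X  ✓ (μ self-dual)
    &{err,ok} vs &{err,ok}  ✗ choice polarity not flipped — not dual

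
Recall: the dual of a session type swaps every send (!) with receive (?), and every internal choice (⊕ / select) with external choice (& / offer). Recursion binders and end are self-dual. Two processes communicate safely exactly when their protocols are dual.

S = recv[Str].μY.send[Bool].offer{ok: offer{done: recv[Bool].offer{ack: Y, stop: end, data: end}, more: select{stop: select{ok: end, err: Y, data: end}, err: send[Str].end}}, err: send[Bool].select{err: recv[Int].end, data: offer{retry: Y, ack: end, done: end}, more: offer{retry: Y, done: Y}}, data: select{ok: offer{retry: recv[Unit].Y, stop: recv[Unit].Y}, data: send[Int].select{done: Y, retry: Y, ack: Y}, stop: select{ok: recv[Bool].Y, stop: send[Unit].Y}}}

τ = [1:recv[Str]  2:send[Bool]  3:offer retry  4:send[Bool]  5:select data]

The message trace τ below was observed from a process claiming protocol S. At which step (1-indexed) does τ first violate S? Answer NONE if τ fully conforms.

3

@1 recv[Str]  ok  state: μY.…
@2 send[Bool]  ok  state: offer{ok: offer{done: recv[Bool].offer{ack: μY.…, stop: end, data: end}, more: select{stop: select{ok: end, err: μY.…, data: end}, err: send[Str].end}}, err: send[Bool].select{err: recv[Int].end, data: offer{retry: μY.…, ack: end, done: end}, more: offer{retry: μY.…, done: μY.…}}, data: select{ok: offer{retry: recv[Unit].μY.…, stop: recv[Unit].μY.…}, data: send[Int].select{done: μY.…, retry: μY.…, ack: μY.…}, stop: select{ok: recv[Bool].μY.…, stop: send[Unit].μY.…}}}
@3 got offer retry, protocol expects offer ok or offer err or offer data  ✗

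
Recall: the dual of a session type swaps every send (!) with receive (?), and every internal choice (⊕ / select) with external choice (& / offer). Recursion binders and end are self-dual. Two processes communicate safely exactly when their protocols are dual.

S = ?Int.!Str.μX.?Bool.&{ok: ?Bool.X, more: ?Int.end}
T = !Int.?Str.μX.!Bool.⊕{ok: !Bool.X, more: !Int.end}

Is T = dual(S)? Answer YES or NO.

YES

?Int | !Int  match
  !Str | ?Str  match
    μX | μX  match (binder kept)
      ?Bool | !Bool  match
        &{ok,more} | ⊕{ok,more}  match same labels
          case ok:
            ?Bool | !Bool  match
              X | X  match
          case more:
            ?Int | !Int  match
              end | end  match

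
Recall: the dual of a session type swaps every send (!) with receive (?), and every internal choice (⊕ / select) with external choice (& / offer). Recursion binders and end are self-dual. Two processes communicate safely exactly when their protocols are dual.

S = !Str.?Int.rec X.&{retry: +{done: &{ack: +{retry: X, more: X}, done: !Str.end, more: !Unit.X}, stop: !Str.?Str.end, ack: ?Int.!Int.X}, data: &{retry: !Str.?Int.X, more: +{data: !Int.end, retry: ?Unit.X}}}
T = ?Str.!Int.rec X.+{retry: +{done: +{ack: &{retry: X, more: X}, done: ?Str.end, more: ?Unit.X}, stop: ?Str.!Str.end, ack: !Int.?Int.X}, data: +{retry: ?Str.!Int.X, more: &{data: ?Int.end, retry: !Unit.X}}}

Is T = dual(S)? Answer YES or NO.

NO

!Str | ?Str  ok
  ?Int | !Int  ok
    rec X | rec X  ok (rec unchanged)
      &{retry,data} | +{retry,data}  ok label sets agree
        case retry:
          +{done,stop,ack} | +{done,stop,ack}  ✗ choice polarity not flipped — not dual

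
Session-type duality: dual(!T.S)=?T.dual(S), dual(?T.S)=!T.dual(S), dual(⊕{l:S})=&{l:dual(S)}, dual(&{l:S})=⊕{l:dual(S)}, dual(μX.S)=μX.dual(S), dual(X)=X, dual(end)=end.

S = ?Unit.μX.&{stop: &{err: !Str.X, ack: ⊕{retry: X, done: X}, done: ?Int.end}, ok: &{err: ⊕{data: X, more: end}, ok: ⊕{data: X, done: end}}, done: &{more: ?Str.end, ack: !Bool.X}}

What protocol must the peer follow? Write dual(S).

?Unit ↦ !Unit
  μX ↦ μX  (μ self-dual)
    &{stop,ok,done} ↦ ⊕{stop,ok,done}  (offer→select)
      • stop:
        &{err,ack,done} ↦ ⊕{err,ack,done}  (offer→select)
          • err:
            !Str ↦ ?Str
              X self-dual
          • ack:
            ⊕{retry,done} ↦ &{retry,done}  (select→offer)
              • retry:
                X self-dual
              • done:
                X self-dual
          • done:
            ?Int ↦ !Int
              end self-dual
      • ok:
        &{err,ok} ↦ ⊕{err,ok}  (offer→select)
          • err:
            ⊕{data,more} ↦ &{data,more}  (select→offer)
              • data:
                X self-dual
              • more:
                end self-dual
          • ok:
            ⊕{data,done} ↦ &{data,done}  (select→offer)
              • data:
                X self-dual
              • done:
                end self-dual
      • done:
        &{more,ack} ↦ ⊕{more,ack}  (offer→select)
          • more:
            ?Str ↦ !Str
              end self-dual
          • ack:
            !Bool ↦ ?Bool
              X self-dual

!Unit.μX.⊕{stop: ⊕{err: ?Str.X, ack: &{retry: X, done: X}, done: !Int.end}, ok: ⊕{err: &{data: X, more: end}, ok: &{data: X, done: end}}, done: ⊕{more: !Str.end, ack: ?Bool.X}}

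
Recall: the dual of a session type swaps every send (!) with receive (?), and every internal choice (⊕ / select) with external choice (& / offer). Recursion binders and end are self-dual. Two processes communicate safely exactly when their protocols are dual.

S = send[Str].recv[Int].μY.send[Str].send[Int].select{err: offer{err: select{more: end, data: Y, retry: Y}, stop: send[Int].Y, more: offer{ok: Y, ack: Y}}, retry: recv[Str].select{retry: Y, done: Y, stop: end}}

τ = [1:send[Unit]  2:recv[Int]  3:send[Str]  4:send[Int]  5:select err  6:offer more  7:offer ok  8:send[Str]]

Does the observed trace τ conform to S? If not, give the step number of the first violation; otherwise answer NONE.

step 1: got send[Unit], protocol expects send[Str]  ✗

1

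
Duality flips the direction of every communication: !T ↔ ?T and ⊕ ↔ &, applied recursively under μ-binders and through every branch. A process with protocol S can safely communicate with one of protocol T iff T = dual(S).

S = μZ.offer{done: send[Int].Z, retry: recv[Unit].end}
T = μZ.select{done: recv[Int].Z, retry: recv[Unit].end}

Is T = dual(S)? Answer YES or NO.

NO

μZ | μZ  ✓ (μ self-dual)
  offer{done,retry} | select{done,retry}  ✓ labels match
    case done:
      send[Int] | recv[Int]  ✓
        Z | Z  ✓
    case retry:
      recv[Unit] | recv[Unit]  ✗ same direction on both sides — not dual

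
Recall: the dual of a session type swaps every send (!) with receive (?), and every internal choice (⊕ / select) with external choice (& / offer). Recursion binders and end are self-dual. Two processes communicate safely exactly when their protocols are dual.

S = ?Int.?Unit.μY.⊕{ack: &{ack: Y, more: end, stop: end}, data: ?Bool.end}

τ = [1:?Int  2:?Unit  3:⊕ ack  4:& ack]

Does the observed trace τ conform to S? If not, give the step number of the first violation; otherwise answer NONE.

@1 ?Int  ok  now at ?Unit.μY.…
@2 ?Unit  ok  now at μY.…
@3 ⊕ ack  ok  now at &{ack: μY.…, more: end, stop: end}
@4 & ack  ok  now at μY.…
τ conforms to S (length 4)

NONE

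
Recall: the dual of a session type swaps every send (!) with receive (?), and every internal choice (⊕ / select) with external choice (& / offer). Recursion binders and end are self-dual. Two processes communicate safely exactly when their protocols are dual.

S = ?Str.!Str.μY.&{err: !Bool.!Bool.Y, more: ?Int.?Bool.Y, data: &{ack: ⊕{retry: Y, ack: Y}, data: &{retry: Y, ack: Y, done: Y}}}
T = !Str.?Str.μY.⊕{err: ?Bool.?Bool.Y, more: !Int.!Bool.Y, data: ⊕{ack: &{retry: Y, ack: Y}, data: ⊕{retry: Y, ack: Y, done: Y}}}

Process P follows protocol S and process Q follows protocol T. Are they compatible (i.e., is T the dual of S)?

?Str vs !Str  ✓
  !Str vs ?Str  ✓
    μY vs μY  ✓ (rec unchanged)
      &{err,more,data} vs ⊕{err,more,data}  ✓ labels match
        • err:
          !Bool vs ?Bool  ✓
            !Bool vs ?Bool  ✓
              Y vs Y  ✓
        • more:
          ?Int vs !Int  ✓
            ?Bool vs !Bool  ✓
              Y vs Y  ✓
        • data:
          &{ack,data} vs ⊕{ack,data}  ✓ labels match
            • ack:
              ⊕{retry,ack} vs &{retry,ack}  ✓ labels match
                • retry:
                  Y vs Y  ✓
                • ack:
                  Y vs Y  ✓
            • data:
              &{retry,ack,done} vs ⊕{retry,ack,done}  ✓ labels match
                • retry:
                  Y vs Y  ✓
                • ack:
                  Y vs Y  ✓
                • done:
                  Y vs Y  ✓

YES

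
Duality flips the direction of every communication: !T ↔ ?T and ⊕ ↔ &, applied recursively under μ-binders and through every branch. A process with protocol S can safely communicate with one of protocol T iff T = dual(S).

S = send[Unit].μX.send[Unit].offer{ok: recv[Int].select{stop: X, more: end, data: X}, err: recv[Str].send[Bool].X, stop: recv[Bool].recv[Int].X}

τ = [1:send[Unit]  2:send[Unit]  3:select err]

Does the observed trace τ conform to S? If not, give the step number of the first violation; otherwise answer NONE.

3

step 1: send[Unit]  ✓  residual = μX.…
step 2: send[Unit]  ✓  residual = offer{ok: recv[Int].select{stop: μX.…, more: end, data: μX.…}, err: recv[Str].send[Bool].μX.…, stop: recv[Bool].recv[Int].μX.…}
step 3: got select err, protocol expects offer ok or offer err or offer stop  ✗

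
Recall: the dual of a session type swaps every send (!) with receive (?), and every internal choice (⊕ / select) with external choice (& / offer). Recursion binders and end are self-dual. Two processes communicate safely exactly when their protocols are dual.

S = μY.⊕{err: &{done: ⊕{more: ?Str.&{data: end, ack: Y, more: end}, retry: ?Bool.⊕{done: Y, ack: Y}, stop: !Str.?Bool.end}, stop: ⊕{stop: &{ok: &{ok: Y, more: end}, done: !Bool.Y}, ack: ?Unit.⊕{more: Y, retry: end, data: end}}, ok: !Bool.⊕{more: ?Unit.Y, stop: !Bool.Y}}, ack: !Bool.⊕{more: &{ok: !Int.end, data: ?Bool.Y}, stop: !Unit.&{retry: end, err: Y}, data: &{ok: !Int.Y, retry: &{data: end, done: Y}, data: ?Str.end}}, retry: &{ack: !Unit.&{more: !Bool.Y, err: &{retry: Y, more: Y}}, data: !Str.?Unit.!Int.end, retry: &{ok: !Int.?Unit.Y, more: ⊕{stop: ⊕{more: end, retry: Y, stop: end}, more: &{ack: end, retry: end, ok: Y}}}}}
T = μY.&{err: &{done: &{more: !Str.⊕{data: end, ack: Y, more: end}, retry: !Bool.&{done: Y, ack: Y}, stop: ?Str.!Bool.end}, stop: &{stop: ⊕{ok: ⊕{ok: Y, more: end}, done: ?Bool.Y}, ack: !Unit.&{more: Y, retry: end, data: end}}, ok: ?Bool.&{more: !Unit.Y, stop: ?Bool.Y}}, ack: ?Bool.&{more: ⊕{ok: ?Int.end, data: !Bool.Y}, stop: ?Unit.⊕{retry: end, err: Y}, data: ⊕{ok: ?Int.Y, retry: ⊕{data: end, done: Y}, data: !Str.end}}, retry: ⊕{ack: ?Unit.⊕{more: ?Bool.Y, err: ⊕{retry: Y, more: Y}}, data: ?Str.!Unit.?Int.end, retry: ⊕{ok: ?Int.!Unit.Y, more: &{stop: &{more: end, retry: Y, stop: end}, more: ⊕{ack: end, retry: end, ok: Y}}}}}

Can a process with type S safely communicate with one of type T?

NO

μY | μY  match (binder kept)
  ⊕{err,ack,retry} | &{err,ack,retry}  match label sets agree
    case err:
      &{done,stop,ok} | &{done,stop,ok}  ✗ choice polarity not flipped — not dual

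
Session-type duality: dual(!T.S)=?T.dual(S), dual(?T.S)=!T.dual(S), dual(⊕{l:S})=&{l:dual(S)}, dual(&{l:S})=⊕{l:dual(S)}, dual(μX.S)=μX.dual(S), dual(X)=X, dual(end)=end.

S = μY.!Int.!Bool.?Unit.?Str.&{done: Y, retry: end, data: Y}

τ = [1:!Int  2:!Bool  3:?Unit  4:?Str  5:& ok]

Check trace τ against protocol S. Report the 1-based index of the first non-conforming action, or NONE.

5

[1] !Int  ✓  state: !Bool.?Unit.?Str.&{done: μY.…, retry: end, data: μY.…}
[2] !Bool  ✓  state: ?Unit.?Str.&{done: μY.…, retry: end, data: μY.…}
[3] ?Unit  ✓  state: ?Str.&{done: μY.…, retry: end, data: μY.…}
[4] ?Str  ✓  state: &{done: μY.…, retry: end, data: μY.…}
[5] got & ok, protocol expects & done or & retry or & data  ✗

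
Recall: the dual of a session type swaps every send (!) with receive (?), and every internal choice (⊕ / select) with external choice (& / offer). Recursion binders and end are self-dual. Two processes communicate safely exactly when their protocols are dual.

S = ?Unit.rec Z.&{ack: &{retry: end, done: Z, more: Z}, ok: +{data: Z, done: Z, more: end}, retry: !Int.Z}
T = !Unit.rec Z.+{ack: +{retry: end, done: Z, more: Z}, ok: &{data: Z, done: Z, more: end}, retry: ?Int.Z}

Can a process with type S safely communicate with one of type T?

?Unit | !Unit  ✓
  rec Z | rec Z  ✓ (μ self-dual)
    &{ack,ok,retry} | +{ack,ok,retry}  ✓ same labels
      [ack]
        &{retry,done,more} | +{retry,done,more}  ✓ same labels
          [retry]
            end | end  ✓
          [done]
            Z | Z  ✓
          [more]
            Z | Z  ✓
      [ok]
        +{data,done,more} | &{data,done,more}  ✓ same labels
          [data]
            Z | Z  ✓
          [done]
            Z | Z  ✓
          [more]
            end | end  ✓
      [retry]
        !Int | ?Int  ✓
          Z | Z  ✓

YES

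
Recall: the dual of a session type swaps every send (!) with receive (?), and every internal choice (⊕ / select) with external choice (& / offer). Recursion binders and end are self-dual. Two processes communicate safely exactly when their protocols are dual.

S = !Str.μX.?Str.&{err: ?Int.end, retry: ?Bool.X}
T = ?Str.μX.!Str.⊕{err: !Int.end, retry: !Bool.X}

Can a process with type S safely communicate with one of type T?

!Str | ?Str  ok
  μX | μX  ok (rec unchanged)
    ?Str | !Str  ok
      &{err,retry} | ⊕{err,retry}  ok same labels
        • err:
          ?Int | !Int  ok
            end | end  ok
        • retry:
          ?Bool | !Bool  ok
            X | X  ok

YES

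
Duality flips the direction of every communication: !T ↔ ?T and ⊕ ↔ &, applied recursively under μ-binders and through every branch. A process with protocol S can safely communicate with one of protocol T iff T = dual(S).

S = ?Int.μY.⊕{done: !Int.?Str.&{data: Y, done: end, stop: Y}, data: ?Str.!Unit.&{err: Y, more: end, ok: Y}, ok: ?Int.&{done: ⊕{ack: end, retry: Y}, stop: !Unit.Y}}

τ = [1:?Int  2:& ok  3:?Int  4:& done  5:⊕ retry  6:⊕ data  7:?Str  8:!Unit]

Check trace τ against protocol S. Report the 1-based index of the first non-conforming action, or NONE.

2

step 1: ?Int  ✓  residual = μY.…
step 2: got & ok, protocol expects ⊕ done or ⊕ data or ⊕ ok  ✗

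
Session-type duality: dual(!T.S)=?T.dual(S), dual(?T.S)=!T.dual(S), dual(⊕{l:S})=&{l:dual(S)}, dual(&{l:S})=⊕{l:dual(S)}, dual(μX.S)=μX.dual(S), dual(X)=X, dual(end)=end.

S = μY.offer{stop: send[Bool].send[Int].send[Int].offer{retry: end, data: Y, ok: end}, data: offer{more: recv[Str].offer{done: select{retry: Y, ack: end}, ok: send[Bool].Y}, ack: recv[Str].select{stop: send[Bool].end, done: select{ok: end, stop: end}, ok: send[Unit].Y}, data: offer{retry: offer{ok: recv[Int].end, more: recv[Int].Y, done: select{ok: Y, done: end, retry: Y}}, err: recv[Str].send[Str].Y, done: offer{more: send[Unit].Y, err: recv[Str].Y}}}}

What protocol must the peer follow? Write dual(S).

μY.select{stop: recv[Bool].recv[Int].recv[Int].select{retry: end, data: Y, ok: end}, data: select{more: send[Str].select{done: offer{retry: Y, ack: end}, ok: recv[Bool].Y}, ack: send[Str].offer{stop: recv[Bool].end, done: offer{ok: end, stop: end}, ok: recv[Unit].Y}, data: select{retry: select{ok: send[Int].end, more: send[Int].Y, done: offer{ok: Y, done: end, retry: Y}}, err: send[Str].recv[Str].Y, done: select{more: recv[Unit].Y, err: send[Str].Y}}}}

μY = μY  (binder kept)
  offer{stop,data} = select{stop,data}  (external→internal)
    [stop]
      send[Bool] = recv[Bool]
        send[Int] = recv[Int]
          send[Int] = recv[Int]
            offer{retry,data,ok} = select{retry,data,ok}  (external→internal)
              [retry]
                dual(end) = end
              [data]
                dual(Y) = Y
              [ok]
                dual(end) = end
    [data]
      offer{more,ack,data} = select{more,ack,data}  (external→internal)
        [more]
          recv[Str] = send[Str]
            offer{done,ok} = select{done,ok}  (external→internal)
              [done]
                select{retry,ack} = offer{retry,ack}  (internal→external)
                  [retry]
                    dual(Y) = Y
                  [ack]
                    dual(end) = end
              [ok]
                send[Bool] = recv[Bool]
                  dual(Y) = Y
        [ack]
          recv[Str] = send[Str]
            select{stop,done,ok} = offer{stop,done,ok}  (internal→external)
              [stop]
                send[Bool] = recv[Bool]
                  dual(end) = end
              [done]
                select{ok,stop} = offer{ok,stop}  (internal→external)
                  [ok]
                    dual(end) = end
                  [stop]
                    dual(end) = end
              [ok]
                send[Unit] = recv[Unit]
                  dual(Y) = Y
        [data]
          offer{retry,err,done} = select{retry,err,done}  (external→internal)
            [retry]
              offer{ok,more,done} = select{ok,more,done}  (external→internal)
                [ok]
                  recv[Int] = send[Int]
                    dual(end) = end
                [more]
                  recv[Int] = send[Int]
                    dual(Y) = Y
                [done]
                  select{ok,done,retry} = offer{ok,done,retry}  (internal→external)
                    [ok]
                      dual(Y) = Y
                    [done]
                      dual(end) = end
                    [retry]
                      dual(Y) = Y
            [err]
              recv[Str] = send[Str]
                send[Str] = recv[Str]
                  dual(Y) = Y
            [done]
              offer{more,err} = select{more,err}  (external→internal)
                [more]
                  send[Unit] = recv[Unit]
                    dual(Y) = Y
                [err]
                  recv[Str] = send[Str]
                    dual(Y) = Y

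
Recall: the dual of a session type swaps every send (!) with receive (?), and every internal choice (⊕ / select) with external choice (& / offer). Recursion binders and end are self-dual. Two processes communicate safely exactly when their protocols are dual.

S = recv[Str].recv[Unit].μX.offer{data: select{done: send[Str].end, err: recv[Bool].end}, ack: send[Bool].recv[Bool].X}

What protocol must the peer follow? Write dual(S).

recv[Str] = send[Str]
  recv[Unit] = send[Unit]
    μX = μX  (rec unchanged)
      offer{data,ack} = select{data,ack}  (offer→select)
        [data]
          select{done,err} = offer{done,err}  (⊕→&)
            [done]
              send[Str] = recv[Str]
                end ↦ end
            [err]
              recv[Bool] = send[Bool]
                end ↦ end
        [ack]
          send[Bool] = recv[Bool]
            recv[Bool] = send[Bool]
              X ↦ X

send[Str].send[Unit].μX.select{data: offer{done: recv[Str].end, err: send[Bool].end}, ack: recv[Bool].send[Bool].X}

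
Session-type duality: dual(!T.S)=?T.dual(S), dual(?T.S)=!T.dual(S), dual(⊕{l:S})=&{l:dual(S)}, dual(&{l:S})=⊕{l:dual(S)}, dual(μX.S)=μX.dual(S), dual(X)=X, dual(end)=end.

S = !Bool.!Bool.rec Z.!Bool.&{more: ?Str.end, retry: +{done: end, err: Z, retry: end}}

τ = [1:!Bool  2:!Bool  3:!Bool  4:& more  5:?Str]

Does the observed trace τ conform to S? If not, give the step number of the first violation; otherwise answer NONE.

NONE

step 1: !Bool  match  cont: !Bool.rec Z.…
step 2: !Bool  match  cont: rec Z.…
step 3: !Bool  match  cont: &{more: ?Str.end, retry: +{done: end, err: rec Z.…, retry: end}}
step 4: & more  match  cont: ?Str.end
step 5: ?Str  match  cont: end
trace exhausted — no violation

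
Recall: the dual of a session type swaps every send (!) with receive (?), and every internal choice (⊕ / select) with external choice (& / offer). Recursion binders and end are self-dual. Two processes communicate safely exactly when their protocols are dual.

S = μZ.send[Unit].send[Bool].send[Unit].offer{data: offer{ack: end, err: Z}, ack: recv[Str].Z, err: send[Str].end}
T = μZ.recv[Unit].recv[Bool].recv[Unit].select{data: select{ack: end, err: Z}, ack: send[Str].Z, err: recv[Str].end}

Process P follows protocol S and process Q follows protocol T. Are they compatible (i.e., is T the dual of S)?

YES

μZ ‖ μZ  ok (rec unchanged)
  send[Unit] ‖ recv[Unit]  ok
    send[Bool] ‖ recv[Bool]  ok
      send[Unit] ‖ recv[Unit]  ok
        offer{data,ack,err} ‖ select{data,ack,err}  ok same labels
          case data:
            offer{ack,err} ‖ select{ack,err}  ok same labels
              case ack:
                end ‖ end  ok
              case err:
                Z ‖ Z  ok
          case ack:
            recv[Str] ‖ send[Str]  ok
              Z ‖ Z  ok
          case err:
            send[Str] ‖ recv[Str]  ok
              end ‖ end  ok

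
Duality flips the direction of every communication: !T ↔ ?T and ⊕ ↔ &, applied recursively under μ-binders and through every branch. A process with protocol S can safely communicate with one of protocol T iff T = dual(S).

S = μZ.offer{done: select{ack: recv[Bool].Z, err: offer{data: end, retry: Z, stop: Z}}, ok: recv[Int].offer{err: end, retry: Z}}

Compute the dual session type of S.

μZ = μZ  (binder kept)
  offer{done,ok} = select{done,ok}  (&→⊕)
    [done]
      select{ack,err} = offer{ack,err}  (⊕→&)
        [ack]
          recv[Bool] = send[Bool]
            Z ↦ Z
        [err]
          offer{data,retry,stop} = select{data,retry,stop}  (&→⊕)
            [data]
              end ↦ end
            [retry]
              Z ↦ Z
            [stop]
              Z ↦ Z
    [ok]
      recv[Int] = send[Int]
        offer{err,retry} = select{err,retry}  (&→⊕)
          [err]
            end ↦ end
          [retry]
            Z ↦ Z

μZ.select{done: offer{ack: send[Bool].Z, err: select{data: end, retry: Z, stop: Z}}, ok: send[Int].select{err: end, retry: Z}}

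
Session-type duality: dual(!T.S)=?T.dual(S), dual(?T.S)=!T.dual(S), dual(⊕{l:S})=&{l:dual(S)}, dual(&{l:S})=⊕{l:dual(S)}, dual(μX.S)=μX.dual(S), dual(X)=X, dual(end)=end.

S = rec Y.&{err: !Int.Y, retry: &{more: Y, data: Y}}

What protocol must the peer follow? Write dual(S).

rec Y → rec Y  (μ self-dual)
  &{err,retry} → +{err,retry}  (&→⊕)
    [err]
      !Int → ?Int
        dual(Y) = Y
    [retry]
      &{more,data} → +{more,data}  (&→⊕)
        [more]
          dual(Y) = Y
        [data]
          dual(Y) = Y

rec Y.+{err: ?Int.Y, retry: +{more: Y, data: Y}}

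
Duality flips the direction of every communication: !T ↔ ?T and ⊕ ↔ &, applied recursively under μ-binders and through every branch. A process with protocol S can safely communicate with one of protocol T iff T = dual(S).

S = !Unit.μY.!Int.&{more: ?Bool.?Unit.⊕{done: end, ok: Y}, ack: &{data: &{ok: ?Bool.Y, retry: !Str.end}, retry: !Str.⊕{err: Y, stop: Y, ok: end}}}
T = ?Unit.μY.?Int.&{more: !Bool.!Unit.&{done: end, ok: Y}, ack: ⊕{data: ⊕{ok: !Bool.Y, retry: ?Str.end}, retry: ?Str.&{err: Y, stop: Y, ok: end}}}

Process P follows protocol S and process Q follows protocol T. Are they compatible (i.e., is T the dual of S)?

!Unit ‖ ?Unit  match
  μY ‖ μY  match (binder kept)
    !Int ‖ ?Int  match
      &{more,ack} ‖ &{more,ack}  ✗ choice polarity not flipped — not dual

NO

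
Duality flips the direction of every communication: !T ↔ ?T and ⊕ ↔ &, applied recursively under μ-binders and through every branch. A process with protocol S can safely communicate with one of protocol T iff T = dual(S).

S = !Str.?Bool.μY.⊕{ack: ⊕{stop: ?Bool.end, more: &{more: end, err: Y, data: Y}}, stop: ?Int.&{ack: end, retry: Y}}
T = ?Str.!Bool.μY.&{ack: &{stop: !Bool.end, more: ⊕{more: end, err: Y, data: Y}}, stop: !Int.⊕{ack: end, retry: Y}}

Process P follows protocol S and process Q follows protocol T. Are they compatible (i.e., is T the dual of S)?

!Str vs ?Str  match
  ?Bool vs !Bool  match
    μY vs μY  match (rec unchanged)
      ⊕{ack,stop} vs &{ack,stop}  match same labels
        [ack]
          ⊕{stop,more} vs &{stop,more}  match same labels
            [stop]
              ?Bool vs !Bool  match
                end vs end  match
            [more]
              &{more,err,data} vs ⊕{more,err,data}  match same labels
                [more]
                  end vs end  match
                [err]
                  Y vs Y  match
                [data]
                  Y vs Y  match
        [stop]
          ?Int vs !Int  match
            &{ack,retry} vs ⊕{ack,retry}  match same labels
              [ack]
                end vs end  match
              [retry]
                Y vs Y  match

YES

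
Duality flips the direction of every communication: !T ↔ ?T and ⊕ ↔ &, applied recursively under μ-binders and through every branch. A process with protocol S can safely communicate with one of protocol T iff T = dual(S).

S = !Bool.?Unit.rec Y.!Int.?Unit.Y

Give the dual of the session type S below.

?Bool.!Unit.rec Y.?Int.!Unit.Y

!Bool ↦ ?Bool
  ?Unit ↦ !Unit
    rec Y ↦ rec Y  (μ self-dual)
      !Int ↦ ?Int
        ?Unit ↦ !Unit
          Y ↦ Y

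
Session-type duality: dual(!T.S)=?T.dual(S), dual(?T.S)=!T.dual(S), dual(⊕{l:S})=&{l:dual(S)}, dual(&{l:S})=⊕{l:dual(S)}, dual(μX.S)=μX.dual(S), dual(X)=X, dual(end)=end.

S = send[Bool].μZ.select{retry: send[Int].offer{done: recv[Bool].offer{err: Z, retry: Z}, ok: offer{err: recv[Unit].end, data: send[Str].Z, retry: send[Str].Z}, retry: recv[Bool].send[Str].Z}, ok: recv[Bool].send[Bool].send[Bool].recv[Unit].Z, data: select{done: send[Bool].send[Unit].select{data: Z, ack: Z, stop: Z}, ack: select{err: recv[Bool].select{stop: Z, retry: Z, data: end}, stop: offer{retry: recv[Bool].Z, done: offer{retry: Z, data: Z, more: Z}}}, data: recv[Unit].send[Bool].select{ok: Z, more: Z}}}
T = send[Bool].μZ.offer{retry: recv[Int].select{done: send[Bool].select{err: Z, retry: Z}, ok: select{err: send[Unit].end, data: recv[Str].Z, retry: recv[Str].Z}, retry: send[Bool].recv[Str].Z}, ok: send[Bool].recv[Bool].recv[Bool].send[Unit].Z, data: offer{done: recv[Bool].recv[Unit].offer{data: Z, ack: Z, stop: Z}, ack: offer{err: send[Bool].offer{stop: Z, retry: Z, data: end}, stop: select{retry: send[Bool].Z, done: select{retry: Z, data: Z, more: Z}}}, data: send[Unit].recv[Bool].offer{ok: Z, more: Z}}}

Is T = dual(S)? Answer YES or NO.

NO

send[Bool] ‖ send[Bool]  ✗ same direction on both sides — not dual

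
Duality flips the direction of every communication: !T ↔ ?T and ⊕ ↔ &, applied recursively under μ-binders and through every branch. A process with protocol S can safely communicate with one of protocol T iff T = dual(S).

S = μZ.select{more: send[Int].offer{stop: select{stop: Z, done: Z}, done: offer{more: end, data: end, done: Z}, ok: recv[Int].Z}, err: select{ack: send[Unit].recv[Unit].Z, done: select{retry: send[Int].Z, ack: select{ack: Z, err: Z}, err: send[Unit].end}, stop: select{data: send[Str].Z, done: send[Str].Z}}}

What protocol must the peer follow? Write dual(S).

μZ = μZ  (rec unchanged)
  select{more,err} = offer{more,err}  (select→offer)
    [more]
      send[Int] = recv[Int]
        offer{stop,done,ok} = select{stop,done,ok}  (offer→select)
          [stop]
            select{stop,done} = offer{stop,done}  (select→offer)
              [stop]
                dual(Z) = Z
              [done]
                dual(Z) = Z
          [done]
            offer{more,data,done} = select{more,data,done}  (offer→select)
              [more]
                dual(end) = end
              [data]
                dual(end) = end
              [done]
                dual(Z) = Z
          [ok]
            recv[Int] = send[Int]
              dual(Z) = Z
    [err]
      select{ack,done,stop} = offer{ack,done,stop}  (select→offer)
        [ack]
          send[Unit] = recv[Unit]
            recv[Unit] = send[Unit]
              dual(Z) = Z
        [done]
          select{retry,ack,err} = offer{retry,ack,err}  (select→offer)
            [retry]
              send[Int] = recv[Int]
                dual(Z) = Z
            [ack]
              select{ack,err} = offer{ack,err}  (select→offer)
                [ack]
                  dual(Z) = Z
                [err]
                  dual(Z) = Z
            [err]
              send[Unit] = recv[Unit]
                dual(end) = end
        [stop]
          select{data,done} = offer{data,done}  (select→offer)
            [data]
              send[Str] = recv[Str]
                dual(Z) = Z
            [done]
              send[Str] = recv[Str]
                dual(Z) = Z

μZ.offer{more: recv[Int].select{stop: offer{stop: Z, done: Z}, done: select{more: end, data: end, done: Z}, ok: send[Int].Z}, err: offer{ack: recv[Unit].send[Unit].Z, done: offer{retry: recv[Int].Z, ack: offer{ack: Z, err: Z}, err: recv[Unit].end}, stop: offer{data: recv[Str].Z, done: recv[Str].Z}}}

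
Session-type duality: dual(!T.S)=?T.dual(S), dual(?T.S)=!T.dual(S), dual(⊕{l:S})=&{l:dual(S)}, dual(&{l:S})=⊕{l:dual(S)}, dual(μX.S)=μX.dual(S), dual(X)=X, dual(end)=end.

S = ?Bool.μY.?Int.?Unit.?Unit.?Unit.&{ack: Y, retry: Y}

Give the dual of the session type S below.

?Bool → !Bool
  μY → μY  (binder kept)
    ?Int → !Int
      ?Unit → !Unit
        ?Unit → !Unit
          ?Unit → !Unit
            &{ack,retry} → ⊕{ack,retry}  (offer→select)
              case ack:
                Y ↦ Y
              case retry:
                Y ↦ Y

!Bool.μY.!Int.!Unit.!Unit.!Unit.⊕{ack: Y, retry: Y}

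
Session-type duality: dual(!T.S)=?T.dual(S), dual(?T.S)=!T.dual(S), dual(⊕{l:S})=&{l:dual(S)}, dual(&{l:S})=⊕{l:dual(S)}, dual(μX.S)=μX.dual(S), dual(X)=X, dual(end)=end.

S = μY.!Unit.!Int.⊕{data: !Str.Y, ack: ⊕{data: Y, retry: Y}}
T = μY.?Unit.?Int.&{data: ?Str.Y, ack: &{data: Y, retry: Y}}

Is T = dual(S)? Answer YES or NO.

YES

μY ‖ μY  ok (binder kept)
  !Unit ‖ ?Unit  ok
    !Int ‖ ?Int  ok
      ⊕{data,ack} ‖ &{data,ack}  ok label sets agree
        case data:
          !Str ‖ ?Str  ok
            Y ‖ Y  ok
        case ack:
          ⊕{data,retry} ‖ &{data,retry}  ok label sets agree
            case data:
              Y ‖ Y  ok
            case retry:
              Y ‖ Y  ok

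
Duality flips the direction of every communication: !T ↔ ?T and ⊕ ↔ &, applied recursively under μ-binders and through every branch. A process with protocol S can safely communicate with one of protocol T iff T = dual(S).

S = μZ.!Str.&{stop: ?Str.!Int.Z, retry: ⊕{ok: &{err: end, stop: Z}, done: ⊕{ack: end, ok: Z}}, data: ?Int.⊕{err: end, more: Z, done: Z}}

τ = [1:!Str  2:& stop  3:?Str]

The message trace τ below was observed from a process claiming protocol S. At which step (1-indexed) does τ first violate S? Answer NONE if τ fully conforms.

NONE

@1 !Str  match  residual = &{stop: ?Str.!Int.μZ.…, retry: ⊕{ok: &{err: end, stop: μZ.…}, done: ⊕{ack: end, ok: μZ.…}}, data: ?Int.⊕{err: end, more: μZ.…, done: μZ.…}}
@2 & stop  match  residual = ?Str.!Int.μZ.…
@3 ?Str  match  residual = !Int.μZ.…
τ conforms to S (length 3)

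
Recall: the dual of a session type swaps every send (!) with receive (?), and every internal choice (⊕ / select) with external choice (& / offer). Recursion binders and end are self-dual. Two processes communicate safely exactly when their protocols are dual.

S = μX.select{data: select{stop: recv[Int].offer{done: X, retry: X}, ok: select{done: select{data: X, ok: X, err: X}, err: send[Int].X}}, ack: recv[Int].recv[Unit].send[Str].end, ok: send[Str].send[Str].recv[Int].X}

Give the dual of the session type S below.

μX → μX  (rec unchanged)
  select{data,ack,ok} → offer{data,ack,ok}  (⊕→&)
    case data:
      select{stop,ok} → offer{stop,ok}  (⊕→&)
        case stop:
          recv[Int] → send[Int]
            offer{done,retry} → select{done,retry}  (&→⊕)
              case done:
                X ↦ X
              case retry:
                X ↦ X
        case ok:
          select{done,err} → offer{done,err}  (⊕→&)
            case done:
              select{data,ok,err} → offer{data,ok,err}  (⊕→&)
                case data:
                  X ↦ X
                case ok:
                  X ↦ X
                case err:
                  X ↦ X
            case err:
              send[Int] → recv[Int]
                X ↦ X
    case ack:
      recv[Int] → send[Int]
        recv[Unit] → send[Unit]
          send[Str] → recv[Str]
            end ↦ end
    case ok:
      send[Str] → recv[Str]
        send[Str] → recv[Str]
          recv[Int] → send[Int]
            X ↦ X

μX.offer{data: offer{stop: send[Int].select{done: X, retry: X}, ok: offer{done: offer{data: X, ok: X, err: X}, err: recv[Int].X}}, ack: send[Int].send[Unit].recv[Str].end, ok: recv[Str].recv[Str].send[Int].X}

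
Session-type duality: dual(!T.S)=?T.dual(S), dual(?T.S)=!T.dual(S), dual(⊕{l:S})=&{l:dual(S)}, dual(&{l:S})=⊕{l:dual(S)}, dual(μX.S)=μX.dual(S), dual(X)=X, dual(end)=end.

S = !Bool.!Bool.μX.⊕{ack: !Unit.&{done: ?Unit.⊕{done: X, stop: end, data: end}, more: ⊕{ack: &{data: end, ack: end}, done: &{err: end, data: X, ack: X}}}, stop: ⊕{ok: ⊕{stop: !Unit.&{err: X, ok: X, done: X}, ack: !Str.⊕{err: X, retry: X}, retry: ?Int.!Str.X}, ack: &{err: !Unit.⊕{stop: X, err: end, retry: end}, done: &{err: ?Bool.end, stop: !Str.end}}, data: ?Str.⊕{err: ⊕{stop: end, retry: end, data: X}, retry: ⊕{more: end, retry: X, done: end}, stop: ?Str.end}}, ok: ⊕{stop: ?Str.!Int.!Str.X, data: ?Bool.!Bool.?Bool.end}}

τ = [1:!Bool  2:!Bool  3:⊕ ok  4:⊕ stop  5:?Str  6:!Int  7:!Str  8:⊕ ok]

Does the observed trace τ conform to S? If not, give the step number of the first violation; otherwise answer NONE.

@1 !Bool  ok  cont: !Bool.μX.…
@2 !Bool  ok  cont: μX.…
@3 ⊕ ok  ok  cont: ⊕{stop: ?Str.!Int.!Str.μX.…, data: ?Bool.!Bool.?Bool.end}
@4 ⊕ stop  ok  cont: ?Str.!Int.!Str.μX.…
@5 ?Str  ok  cont: !Int.!Str.μX.…
@6 !Int  ok  cont: !Str.μX.…
@7 !Str  ok  cont: μX.…
@8 ⊕ ok  ok  cont: ⊕{stop: ?Str.!Int.!Str.μX.…, data: ?Bool.!Bool.?Bool.end}
trace exhausted — no violation

NONE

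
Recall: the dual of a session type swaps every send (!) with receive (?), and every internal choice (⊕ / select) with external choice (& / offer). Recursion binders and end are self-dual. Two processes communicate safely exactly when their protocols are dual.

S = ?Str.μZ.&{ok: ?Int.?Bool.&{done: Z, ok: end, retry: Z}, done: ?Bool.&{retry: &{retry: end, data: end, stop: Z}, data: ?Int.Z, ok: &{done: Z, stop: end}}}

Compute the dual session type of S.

!Str.μZ.⊕{ok: !Int.!Bool.⊕{done: Z, ok: end, retry: Z}, done: !Bool.⊕{retry: ⊕{retry: end, data: end, stop: Z}, data: !Int.Z, ok: ⊕{done: Z, stop: end}}}

?Str = !Str
  μZ = μZ  (rec unchanged)
    &{ok,done} = ⊕{ok,done}  (offer→select)
      [ok]
        ?Int = !Int
          ?Bool = !Bool
            &{done,ok,retry} = ⊕{done,ok,retry}  (offer→select)
              [done]
                Z ↦ Z
              [ok]
                end ↦ end
              [retry]
                Z ↦ Z
      [done]
        ?Bool = !Bool
          &{retry,data,ok} = ⊕{retry,data,ok}  (offer→select)
            [retry]
              &{retry,data,stop} = ⊕{retry,data,stop}  (offer→select)
                [retry]
                  end ↦ end
                [data]
                  end ↦ end
                [stop]
                  Z ↦ Z
            [data]
              ?Int = !Int
                Z ↦ Z
            [ok]
              &{done,stop} = ⊕{done,stop}  (offer→select)
                [done]
                  Z ↦ Z
                [stop]
                  end ↦ end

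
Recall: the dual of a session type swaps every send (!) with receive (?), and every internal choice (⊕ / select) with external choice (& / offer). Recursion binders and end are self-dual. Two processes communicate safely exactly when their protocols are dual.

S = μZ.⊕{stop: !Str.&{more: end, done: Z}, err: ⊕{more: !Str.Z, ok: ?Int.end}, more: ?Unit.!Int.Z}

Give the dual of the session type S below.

μZ = μZ  (binder kept)
  ⊕{stop,err,more} = &{stop,err,more}  (select→offer)
    [stop]
      !Str = ?Str
        &{more,done} = ⊕{more,done}  (external→internal)
          [more]
            end ↦ end
          [done]
            Z ↦ Z
    [err]
      ⊕{more,ok} = &{more,ok}  (select→offer)
        [more]
          !Str = ?Str
            Z ↦ Z
        [ok]
          ?Int = !Int
            end ↦ end
    [more]
      ?Unit = !Unit
        !Int = ?Int
          Z ↦ Z

μZ.&{stop: ?Str.⊕{more: end, done: Z}, err: &{more: ?Str.Z, ok: !Int.end}, more: !Unit.?Int.Z}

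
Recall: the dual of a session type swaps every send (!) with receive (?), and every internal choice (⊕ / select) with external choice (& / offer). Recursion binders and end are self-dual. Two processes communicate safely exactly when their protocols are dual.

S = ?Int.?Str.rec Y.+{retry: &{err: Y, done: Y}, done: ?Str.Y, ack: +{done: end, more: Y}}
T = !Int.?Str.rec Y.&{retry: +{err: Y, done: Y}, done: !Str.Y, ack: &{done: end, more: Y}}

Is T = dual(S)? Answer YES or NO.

?Int vs !Int  ok
  ?Str vs ?Str  ✗ same direction on both sides — not dual

NO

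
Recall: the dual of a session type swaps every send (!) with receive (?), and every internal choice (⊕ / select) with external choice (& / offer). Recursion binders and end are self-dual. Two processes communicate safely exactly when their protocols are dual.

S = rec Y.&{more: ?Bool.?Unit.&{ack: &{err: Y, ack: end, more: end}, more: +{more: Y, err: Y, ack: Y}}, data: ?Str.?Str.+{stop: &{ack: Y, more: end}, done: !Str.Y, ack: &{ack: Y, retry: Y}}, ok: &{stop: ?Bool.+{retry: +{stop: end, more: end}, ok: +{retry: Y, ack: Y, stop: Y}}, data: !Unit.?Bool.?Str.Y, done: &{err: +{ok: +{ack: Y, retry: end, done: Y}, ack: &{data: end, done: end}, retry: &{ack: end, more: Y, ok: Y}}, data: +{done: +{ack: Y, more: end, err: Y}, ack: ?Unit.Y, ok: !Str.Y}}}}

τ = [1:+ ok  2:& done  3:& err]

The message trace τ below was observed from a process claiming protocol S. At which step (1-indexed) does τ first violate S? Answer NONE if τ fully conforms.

@1 got + ok, protocol expects & more or & data or & ok  ✗

1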